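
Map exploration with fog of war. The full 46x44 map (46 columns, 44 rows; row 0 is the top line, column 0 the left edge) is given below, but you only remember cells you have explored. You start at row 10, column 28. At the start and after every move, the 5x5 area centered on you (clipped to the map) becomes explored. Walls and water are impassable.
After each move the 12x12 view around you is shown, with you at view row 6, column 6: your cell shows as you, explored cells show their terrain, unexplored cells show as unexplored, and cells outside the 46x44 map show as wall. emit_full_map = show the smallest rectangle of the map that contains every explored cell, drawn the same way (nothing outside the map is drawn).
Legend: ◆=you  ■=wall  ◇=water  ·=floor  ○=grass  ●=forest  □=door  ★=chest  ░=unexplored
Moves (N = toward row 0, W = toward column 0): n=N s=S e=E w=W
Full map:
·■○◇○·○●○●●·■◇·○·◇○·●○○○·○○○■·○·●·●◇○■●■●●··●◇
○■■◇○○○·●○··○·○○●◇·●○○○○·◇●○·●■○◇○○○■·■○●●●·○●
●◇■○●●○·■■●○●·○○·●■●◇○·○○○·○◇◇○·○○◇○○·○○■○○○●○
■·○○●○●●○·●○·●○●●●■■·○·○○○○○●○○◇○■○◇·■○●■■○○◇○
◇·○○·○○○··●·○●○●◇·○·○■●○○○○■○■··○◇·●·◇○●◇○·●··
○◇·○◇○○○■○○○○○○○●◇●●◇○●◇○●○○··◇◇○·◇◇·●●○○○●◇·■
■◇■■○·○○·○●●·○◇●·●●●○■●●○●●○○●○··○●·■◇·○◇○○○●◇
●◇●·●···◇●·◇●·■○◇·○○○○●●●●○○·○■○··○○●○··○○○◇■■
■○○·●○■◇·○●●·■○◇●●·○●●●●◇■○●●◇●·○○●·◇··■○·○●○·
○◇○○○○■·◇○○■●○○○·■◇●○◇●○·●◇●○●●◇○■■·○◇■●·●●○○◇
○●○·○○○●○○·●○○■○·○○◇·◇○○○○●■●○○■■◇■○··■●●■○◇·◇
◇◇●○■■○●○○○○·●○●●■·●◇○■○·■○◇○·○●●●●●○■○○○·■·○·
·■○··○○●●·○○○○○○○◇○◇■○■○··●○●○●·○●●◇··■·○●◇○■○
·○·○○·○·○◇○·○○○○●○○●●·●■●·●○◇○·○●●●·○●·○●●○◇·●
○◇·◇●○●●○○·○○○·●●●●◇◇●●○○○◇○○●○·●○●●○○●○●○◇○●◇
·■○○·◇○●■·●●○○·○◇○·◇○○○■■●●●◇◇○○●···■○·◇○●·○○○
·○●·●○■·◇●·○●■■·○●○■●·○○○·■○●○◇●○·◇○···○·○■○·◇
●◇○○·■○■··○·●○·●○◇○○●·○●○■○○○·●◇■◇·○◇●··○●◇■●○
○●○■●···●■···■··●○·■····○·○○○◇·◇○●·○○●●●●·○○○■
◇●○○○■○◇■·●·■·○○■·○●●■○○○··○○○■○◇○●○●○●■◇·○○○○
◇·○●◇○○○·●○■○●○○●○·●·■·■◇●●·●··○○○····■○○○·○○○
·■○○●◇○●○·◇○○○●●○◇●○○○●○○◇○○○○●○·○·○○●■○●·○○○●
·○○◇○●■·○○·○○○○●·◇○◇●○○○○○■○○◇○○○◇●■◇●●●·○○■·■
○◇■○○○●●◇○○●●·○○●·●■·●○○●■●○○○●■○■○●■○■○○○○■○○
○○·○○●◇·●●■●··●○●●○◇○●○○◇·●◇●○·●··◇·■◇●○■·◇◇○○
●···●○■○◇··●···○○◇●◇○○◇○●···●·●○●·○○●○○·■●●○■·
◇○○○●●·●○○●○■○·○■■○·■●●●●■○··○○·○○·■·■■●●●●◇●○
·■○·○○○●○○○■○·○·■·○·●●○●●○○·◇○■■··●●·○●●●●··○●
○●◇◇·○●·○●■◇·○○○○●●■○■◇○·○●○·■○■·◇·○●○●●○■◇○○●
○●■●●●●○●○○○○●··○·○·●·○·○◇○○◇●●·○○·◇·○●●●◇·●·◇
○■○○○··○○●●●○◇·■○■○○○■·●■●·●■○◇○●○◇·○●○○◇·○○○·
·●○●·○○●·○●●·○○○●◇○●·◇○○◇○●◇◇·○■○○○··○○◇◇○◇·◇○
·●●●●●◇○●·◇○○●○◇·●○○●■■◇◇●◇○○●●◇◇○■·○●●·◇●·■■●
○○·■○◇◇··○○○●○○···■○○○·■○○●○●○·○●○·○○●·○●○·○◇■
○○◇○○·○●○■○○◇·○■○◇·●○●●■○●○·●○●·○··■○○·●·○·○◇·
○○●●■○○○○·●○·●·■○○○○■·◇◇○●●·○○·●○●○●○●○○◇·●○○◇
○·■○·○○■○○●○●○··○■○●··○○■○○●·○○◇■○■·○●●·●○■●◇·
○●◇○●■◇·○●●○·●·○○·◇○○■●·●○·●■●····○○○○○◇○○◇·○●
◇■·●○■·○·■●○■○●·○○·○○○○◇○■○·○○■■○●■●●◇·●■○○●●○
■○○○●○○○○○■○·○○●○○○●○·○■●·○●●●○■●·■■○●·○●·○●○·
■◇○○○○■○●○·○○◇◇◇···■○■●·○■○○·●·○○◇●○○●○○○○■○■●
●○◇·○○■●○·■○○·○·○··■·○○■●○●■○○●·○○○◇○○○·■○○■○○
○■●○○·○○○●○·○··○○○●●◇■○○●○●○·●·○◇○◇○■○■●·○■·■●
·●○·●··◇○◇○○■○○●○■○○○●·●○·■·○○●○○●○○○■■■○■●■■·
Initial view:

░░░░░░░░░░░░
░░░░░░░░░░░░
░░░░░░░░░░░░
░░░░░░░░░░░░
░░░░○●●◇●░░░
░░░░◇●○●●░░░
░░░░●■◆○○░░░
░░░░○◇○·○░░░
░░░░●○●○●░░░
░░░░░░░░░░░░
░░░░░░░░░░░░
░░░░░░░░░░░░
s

░░░░░░░░░░░░
░░░░░░░░░░░░
░░░░░░░░░░░░
░░░░○●●◇●░░░
░░░░◇●○●●░░░
░░░░●■●○○░░░
░░░░○◇◆·○░░░
░░░░●○●○●░░░
░░░░●○◇○·░░░
░░░░░░░░░░░░
░░░░░░░░░░░░
░░░░░░░░░░░░

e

░░░░░░░░░░░░
░░░░░░░░░░░░
░░░░░░░░░░░░
░░░○●●◇●░░░░
░░░◇●○●●◇░░░
░░░●■●○○■░░░
░░░○◇○◆○●░░░
░░░●○●○●·░░░
░░░●○◇○·○░░░
░░░░░░░░░░░░
░░░░░░░░░░░░
░░░░░░░░░░░░

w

░░░░░░░░░░░░
░░░░░░░░░░░░
░░░░░░░░░░░░
░░░░○●●◇●░░░
░░░░◇●○●●◇░░
░░░░●■●○○■░░
░░░░○◇◆·○●░░
░░░░●○●○●·░░
░░░░●○◇○·○░░
░░░░░░░░░░░░
░░░░░░░░░░░░
░░░░░░░░░░░░

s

░░░░░░░░░░░░
░░░░░░░░░░░░
░░░░○●●◇●░░░
░░░░◇●○●●◇░░
░░░░●■●○○■░░
░░░░○◇○·○●░░
░░░░●○◆○●·░░
░░░░●○◇○·○░░
░░░░◇○○●○░░░
░░░░░░░░░░░░
░░░░░░░░░░░░
░░░░░░░░░░░░

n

░░░░░░░░░░░░
░░░░░░░░░░░░
░░░░░░░░░░░░
░░░░○●●◇●░░░
░░░░◇●○●●◇░░
░░░░●■●○○■░░
░░░░○◇◆·○●░░
░░░░●○●○●·░░
░░░░●○◇○·○░░
░░░░◇○○●○░░░
░░░░░░░░░░░░
░░░░░░░░░░░░

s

░░░░░░░░░░░░
░░░░░░░░░░░░
░░░░○●●◇●░░░
░░░░◇●○●●◇░░
░░░░●■●○○■░░
░░░░○◇○·○●░░
░░░░●○◆○●·░░
░░░░●○◇○·○░░
░░░░◇○○●○░░░
░░░░░░░░░░░░
░░░░░░░░░░░░
░░░░░░░░░░░░

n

░░░░░░░░░░░░
░░░░░░░░░░░░
░░░░░░░░░░░░
░░░░○●●◇●░░░
░░░░◇●○●●◇░░
░░░░●■●○○■░░
░░░░○◇◆·○●░░
░░░░●○●○●·░░
░░░░●○◇○·○░░
░░░░◇○○●○░░░
░░░░░░░░░░░░
░░░░░░░░░░░░

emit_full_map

○●●◇●░
◇●○●●◇
●■●○○■
○◇◆·○●
●○●○●·
●○◇○·○
◇○○●○░


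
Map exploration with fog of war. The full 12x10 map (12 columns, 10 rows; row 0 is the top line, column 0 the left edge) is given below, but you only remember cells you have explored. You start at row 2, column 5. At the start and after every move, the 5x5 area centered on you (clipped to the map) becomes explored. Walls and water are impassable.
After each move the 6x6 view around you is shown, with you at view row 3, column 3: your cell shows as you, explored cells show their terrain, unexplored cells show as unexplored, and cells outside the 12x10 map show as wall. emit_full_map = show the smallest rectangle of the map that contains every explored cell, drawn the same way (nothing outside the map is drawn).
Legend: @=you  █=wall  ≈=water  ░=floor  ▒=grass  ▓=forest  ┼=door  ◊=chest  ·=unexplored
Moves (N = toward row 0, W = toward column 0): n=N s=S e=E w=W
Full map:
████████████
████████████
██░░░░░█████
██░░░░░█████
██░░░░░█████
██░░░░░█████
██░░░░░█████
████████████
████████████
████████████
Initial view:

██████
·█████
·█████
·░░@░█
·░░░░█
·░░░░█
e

██████
██████
██████
░░░@██
░░░░██
░░░░██

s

██████
██████
░░░░██
░░░@██
░░░░██
·░░░██

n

██████
██████
██████
░░░@██
░░░░██
░░░░██

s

██████
██████
░░░░██
░░░@██
░░░░██
·░░░██


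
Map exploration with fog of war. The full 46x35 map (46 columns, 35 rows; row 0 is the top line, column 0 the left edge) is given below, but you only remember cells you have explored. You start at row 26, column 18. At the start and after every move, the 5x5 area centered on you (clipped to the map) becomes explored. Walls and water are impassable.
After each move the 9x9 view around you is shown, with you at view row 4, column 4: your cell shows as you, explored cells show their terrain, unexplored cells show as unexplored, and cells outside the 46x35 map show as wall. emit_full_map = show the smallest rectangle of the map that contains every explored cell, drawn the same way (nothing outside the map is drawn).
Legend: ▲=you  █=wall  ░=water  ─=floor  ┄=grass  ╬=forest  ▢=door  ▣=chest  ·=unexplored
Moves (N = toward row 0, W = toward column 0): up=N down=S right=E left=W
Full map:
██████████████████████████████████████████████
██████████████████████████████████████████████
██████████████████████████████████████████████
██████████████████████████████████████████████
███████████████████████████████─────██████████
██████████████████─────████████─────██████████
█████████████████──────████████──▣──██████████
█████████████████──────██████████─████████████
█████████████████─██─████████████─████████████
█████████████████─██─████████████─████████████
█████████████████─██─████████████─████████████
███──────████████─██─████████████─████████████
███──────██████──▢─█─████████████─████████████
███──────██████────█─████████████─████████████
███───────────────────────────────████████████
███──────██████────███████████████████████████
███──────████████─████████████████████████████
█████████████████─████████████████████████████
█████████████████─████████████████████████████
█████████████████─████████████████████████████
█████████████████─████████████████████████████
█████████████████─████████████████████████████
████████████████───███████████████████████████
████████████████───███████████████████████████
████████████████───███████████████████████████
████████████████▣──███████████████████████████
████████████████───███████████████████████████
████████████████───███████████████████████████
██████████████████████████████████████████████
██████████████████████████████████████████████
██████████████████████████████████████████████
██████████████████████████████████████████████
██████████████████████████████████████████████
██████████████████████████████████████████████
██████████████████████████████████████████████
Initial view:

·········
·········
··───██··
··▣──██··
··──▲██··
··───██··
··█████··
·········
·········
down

·········
··───██··
··▣──██··
··───██··
··──▲██··
··█████··
··█████··
·········
·········

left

·········
···───██·
··█▣──██·
··█───██·
··█─▲─██·
··██████·
··██████·
·········
·········

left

·········
····───██
··██▣──██
··██───██
··██▲──██
··███████
··███████
·········
·········

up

·········
·········
··██───██
··██▣──██
··██▲──██
··██───██
··███████
··███████
·········

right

·········
·········
·██───██·
·██▣──██·
·██─▲─██·
·██───██·
·███████·
·███████·
·········

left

·········
·········
··██───██
··██▣──██
··██▲──██
··██───██
··███████
··███████
·········

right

·········
·········
·██───██·
·██▣──██·
·██─▲─██·
·██───██·
·███████·
·███████·
·········

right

·········
·········
██───██··
██▣──██··
██──▲██··
██───██··
███████··
███████··
·········

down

·········
██───██··
██▣──██··
██───██··
██──▲██··
███████··
███████··
·········
·········

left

·········
·██───██·
·██▣──██·
·██───██·
·██─▲─██·
·███████·
·███████·
·········
·········


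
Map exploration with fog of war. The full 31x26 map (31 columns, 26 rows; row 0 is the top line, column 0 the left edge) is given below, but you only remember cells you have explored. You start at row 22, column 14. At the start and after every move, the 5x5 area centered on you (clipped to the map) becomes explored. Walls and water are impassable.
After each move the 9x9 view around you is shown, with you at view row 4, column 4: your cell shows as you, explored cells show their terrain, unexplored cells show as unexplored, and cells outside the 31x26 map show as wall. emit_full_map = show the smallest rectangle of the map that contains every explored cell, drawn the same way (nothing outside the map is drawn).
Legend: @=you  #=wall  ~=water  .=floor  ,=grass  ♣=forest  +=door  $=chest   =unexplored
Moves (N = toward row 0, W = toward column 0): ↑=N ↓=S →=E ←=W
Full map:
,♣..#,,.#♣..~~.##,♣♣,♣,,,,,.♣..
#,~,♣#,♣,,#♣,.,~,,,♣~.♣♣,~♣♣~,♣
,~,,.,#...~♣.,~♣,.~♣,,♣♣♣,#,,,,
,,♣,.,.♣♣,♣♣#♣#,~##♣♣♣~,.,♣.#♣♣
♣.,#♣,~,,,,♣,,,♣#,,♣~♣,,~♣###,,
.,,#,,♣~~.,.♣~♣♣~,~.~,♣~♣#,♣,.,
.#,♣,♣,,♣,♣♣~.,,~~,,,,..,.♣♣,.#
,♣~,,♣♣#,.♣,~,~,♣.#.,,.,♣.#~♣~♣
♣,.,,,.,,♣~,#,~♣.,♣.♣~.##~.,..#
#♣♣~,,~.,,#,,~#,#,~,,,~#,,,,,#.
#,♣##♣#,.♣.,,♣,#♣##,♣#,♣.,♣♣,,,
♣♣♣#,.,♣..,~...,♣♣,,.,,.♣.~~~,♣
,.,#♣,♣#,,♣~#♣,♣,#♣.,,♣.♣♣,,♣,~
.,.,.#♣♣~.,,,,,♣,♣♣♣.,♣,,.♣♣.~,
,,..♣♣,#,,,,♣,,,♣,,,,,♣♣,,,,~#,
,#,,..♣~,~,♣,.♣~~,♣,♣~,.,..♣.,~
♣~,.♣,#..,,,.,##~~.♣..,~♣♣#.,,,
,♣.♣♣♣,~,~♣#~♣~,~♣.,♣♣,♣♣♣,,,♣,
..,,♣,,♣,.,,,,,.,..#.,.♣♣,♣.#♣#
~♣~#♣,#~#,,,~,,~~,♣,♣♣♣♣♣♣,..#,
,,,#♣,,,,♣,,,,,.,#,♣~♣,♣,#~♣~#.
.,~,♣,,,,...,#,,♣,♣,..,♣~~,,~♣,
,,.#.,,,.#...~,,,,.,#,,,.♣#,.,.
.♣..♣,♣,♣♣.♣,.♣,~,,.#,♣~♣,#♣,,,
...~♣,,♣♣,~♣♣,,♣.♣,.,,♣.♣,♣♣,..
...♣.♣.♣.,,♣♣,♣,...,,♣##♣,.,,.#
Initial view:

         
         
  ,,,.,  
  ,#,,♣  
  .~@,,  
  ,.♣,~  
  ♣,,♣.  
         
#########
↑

         
         
  ~,,~~  
  ,,,.,  
  ,#@,♣  
  .~,,,  
  ,.♣,~  
  ♣,,♣.  
         

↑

         
         
  ,,,.,  
  ~,,~~  
  ,,@.,  
  ,#,,♣  
  .~,,,  
  ,.♣,~  
  ♣,,♣.  

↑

         
         
  ~♣~,~  
  ,,,.,  
  ~,@~~  
  ,,,.,  
  ,#,,♣  
  .~,,,  
  ,.♣,~  

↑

         
         
  .,##~  
  ~♣~,~  
  ,,@.,  
  ~,,~~  
  ,,,.,  
  ,#,,♣  
  .~,,,  

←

         
         
  ,.,##~ 
  #~♣~,~ 
  ,,@,., 
  ,~,,~~ 
  ,,,,., 
   ,#,,♣ 
   .~,,, 

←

         
         
  ,,.,##~
  ♣#~♣~,~
  ,,@,,.,
  ,,~,,~~
  ,,,,,.,
    ,#,,♣
    .~,,,

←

         
         
  ,,,.,##
  ~♣#~♣~,
  .,@,,,.
  ,,,~,,~
  ♣,,,,,.
     ,#,,
     .~,,

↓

         
  ,,,.,##
  ~♣#~♣~,
  .,,,,,.
  ,,@~,,~
  ♣,,,,,.
  ...,#,,
     .~,,
     ,.♣,

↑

         
         
  ,,,.,##
  ~♣#~♣~,
  .,@,,,.
  ,,,~,,~
  ♣,,,,,.
  ...,#,,
     .~,,

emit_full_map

,,,.,##~
~♣#~♣~,~
.,@,,,.,
,,,~,,~~
♣,,,,,.,
...,#,,♣
   .~,,,
   ,.♣,~
   ♣,,♣.

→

         
         
 ,,,.,##~
 ~♣#~♣~,~
 .,,@,,.,
 ,,,~,,~~
 ♣,,,,,.,
 ...,#,,♣
    .~,,,

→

         
         
,,,.,##~ 
~♣#~♣~,~ 
.,,,@,., 
,,,~,,~~ 
♣,,,,,., 
...,#,,♣ 
   .~,,, 

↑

         
         
  ♣,.♣~  
,,,.,##~ 
~♣#~@~,~ 
.,,,,,., 
,,,~,,~~ 
♣,,,,,., 
...,#,,♣ 

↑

         
         
  ,♣,,,  
  ♣,.♣~  
,,,.@##~ 
~♣#~♣~,~ 
.,,,,,., 
,,,~,,~~ 
♣,,,,,., 

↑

         
         
  ,,,,♣  
  ,♣,,,  
  ♣,@♣~  
,,,.,##~ 
~♣#~♣~,~ 
.,,,,,., 
,,,~,,~~ 

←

         
         
  ,,,,,♣ 
  ,,♣,,, 
  ,♣@.♣~ 
 ,,,.,##~
 ~♣#~♣~,~
 .,,,,,.,
 ,,,~,,~~

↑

         
         
  ♣~#♣,  
  ,,,,,♣ 
  ,,@,,, 
  ,♣,.♣~ 
 ,,,.,##~
 ~♣#~♣~,~
 .,,,,,.,

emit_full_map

 ♣~#♣,  
 ,,,,,♣ 
 ,,@,,, 
 ,♣,.♣~ 
,,,.,##~
~♣#~♣~,~
.,,,,,.,
,,,~,,~~
♣,,,,,.,
...,#,,♣
   .~,,,
   ,.♣,~
   ♣,,♣.

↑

         
         
  ,~...  
  ♣~#♣,  
  ,,@,,♣ 
  ,,♣,,, 
  ,♣,.♣~ 
 ,,,.,##~
 ~♣#~♣~,~

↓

         
  ,~...  
  ♣~#♣,  
  ,,,,,♣ 
  ,,@,,, 
  ,♣,.♣~ 
 ,,,.,##~
 ~♣#~♣~,~
 .,,,,,.,

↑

         
         
  ,~...  
  ♣~#♣,  
  ,,@,,♣ 
  ,,♣,,, 
  ,♣,.♣~ 
 ,,,.,##~
 ~♣#~♣~,~

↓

         
  ,~...  
  ♣~#♣,  
  ,,,,,♣ 
  ,,@,,, 
  ,♣,.♣~ 
 ,,,.,##~
 ~♣#~♣~,~
 .,,,,,.,


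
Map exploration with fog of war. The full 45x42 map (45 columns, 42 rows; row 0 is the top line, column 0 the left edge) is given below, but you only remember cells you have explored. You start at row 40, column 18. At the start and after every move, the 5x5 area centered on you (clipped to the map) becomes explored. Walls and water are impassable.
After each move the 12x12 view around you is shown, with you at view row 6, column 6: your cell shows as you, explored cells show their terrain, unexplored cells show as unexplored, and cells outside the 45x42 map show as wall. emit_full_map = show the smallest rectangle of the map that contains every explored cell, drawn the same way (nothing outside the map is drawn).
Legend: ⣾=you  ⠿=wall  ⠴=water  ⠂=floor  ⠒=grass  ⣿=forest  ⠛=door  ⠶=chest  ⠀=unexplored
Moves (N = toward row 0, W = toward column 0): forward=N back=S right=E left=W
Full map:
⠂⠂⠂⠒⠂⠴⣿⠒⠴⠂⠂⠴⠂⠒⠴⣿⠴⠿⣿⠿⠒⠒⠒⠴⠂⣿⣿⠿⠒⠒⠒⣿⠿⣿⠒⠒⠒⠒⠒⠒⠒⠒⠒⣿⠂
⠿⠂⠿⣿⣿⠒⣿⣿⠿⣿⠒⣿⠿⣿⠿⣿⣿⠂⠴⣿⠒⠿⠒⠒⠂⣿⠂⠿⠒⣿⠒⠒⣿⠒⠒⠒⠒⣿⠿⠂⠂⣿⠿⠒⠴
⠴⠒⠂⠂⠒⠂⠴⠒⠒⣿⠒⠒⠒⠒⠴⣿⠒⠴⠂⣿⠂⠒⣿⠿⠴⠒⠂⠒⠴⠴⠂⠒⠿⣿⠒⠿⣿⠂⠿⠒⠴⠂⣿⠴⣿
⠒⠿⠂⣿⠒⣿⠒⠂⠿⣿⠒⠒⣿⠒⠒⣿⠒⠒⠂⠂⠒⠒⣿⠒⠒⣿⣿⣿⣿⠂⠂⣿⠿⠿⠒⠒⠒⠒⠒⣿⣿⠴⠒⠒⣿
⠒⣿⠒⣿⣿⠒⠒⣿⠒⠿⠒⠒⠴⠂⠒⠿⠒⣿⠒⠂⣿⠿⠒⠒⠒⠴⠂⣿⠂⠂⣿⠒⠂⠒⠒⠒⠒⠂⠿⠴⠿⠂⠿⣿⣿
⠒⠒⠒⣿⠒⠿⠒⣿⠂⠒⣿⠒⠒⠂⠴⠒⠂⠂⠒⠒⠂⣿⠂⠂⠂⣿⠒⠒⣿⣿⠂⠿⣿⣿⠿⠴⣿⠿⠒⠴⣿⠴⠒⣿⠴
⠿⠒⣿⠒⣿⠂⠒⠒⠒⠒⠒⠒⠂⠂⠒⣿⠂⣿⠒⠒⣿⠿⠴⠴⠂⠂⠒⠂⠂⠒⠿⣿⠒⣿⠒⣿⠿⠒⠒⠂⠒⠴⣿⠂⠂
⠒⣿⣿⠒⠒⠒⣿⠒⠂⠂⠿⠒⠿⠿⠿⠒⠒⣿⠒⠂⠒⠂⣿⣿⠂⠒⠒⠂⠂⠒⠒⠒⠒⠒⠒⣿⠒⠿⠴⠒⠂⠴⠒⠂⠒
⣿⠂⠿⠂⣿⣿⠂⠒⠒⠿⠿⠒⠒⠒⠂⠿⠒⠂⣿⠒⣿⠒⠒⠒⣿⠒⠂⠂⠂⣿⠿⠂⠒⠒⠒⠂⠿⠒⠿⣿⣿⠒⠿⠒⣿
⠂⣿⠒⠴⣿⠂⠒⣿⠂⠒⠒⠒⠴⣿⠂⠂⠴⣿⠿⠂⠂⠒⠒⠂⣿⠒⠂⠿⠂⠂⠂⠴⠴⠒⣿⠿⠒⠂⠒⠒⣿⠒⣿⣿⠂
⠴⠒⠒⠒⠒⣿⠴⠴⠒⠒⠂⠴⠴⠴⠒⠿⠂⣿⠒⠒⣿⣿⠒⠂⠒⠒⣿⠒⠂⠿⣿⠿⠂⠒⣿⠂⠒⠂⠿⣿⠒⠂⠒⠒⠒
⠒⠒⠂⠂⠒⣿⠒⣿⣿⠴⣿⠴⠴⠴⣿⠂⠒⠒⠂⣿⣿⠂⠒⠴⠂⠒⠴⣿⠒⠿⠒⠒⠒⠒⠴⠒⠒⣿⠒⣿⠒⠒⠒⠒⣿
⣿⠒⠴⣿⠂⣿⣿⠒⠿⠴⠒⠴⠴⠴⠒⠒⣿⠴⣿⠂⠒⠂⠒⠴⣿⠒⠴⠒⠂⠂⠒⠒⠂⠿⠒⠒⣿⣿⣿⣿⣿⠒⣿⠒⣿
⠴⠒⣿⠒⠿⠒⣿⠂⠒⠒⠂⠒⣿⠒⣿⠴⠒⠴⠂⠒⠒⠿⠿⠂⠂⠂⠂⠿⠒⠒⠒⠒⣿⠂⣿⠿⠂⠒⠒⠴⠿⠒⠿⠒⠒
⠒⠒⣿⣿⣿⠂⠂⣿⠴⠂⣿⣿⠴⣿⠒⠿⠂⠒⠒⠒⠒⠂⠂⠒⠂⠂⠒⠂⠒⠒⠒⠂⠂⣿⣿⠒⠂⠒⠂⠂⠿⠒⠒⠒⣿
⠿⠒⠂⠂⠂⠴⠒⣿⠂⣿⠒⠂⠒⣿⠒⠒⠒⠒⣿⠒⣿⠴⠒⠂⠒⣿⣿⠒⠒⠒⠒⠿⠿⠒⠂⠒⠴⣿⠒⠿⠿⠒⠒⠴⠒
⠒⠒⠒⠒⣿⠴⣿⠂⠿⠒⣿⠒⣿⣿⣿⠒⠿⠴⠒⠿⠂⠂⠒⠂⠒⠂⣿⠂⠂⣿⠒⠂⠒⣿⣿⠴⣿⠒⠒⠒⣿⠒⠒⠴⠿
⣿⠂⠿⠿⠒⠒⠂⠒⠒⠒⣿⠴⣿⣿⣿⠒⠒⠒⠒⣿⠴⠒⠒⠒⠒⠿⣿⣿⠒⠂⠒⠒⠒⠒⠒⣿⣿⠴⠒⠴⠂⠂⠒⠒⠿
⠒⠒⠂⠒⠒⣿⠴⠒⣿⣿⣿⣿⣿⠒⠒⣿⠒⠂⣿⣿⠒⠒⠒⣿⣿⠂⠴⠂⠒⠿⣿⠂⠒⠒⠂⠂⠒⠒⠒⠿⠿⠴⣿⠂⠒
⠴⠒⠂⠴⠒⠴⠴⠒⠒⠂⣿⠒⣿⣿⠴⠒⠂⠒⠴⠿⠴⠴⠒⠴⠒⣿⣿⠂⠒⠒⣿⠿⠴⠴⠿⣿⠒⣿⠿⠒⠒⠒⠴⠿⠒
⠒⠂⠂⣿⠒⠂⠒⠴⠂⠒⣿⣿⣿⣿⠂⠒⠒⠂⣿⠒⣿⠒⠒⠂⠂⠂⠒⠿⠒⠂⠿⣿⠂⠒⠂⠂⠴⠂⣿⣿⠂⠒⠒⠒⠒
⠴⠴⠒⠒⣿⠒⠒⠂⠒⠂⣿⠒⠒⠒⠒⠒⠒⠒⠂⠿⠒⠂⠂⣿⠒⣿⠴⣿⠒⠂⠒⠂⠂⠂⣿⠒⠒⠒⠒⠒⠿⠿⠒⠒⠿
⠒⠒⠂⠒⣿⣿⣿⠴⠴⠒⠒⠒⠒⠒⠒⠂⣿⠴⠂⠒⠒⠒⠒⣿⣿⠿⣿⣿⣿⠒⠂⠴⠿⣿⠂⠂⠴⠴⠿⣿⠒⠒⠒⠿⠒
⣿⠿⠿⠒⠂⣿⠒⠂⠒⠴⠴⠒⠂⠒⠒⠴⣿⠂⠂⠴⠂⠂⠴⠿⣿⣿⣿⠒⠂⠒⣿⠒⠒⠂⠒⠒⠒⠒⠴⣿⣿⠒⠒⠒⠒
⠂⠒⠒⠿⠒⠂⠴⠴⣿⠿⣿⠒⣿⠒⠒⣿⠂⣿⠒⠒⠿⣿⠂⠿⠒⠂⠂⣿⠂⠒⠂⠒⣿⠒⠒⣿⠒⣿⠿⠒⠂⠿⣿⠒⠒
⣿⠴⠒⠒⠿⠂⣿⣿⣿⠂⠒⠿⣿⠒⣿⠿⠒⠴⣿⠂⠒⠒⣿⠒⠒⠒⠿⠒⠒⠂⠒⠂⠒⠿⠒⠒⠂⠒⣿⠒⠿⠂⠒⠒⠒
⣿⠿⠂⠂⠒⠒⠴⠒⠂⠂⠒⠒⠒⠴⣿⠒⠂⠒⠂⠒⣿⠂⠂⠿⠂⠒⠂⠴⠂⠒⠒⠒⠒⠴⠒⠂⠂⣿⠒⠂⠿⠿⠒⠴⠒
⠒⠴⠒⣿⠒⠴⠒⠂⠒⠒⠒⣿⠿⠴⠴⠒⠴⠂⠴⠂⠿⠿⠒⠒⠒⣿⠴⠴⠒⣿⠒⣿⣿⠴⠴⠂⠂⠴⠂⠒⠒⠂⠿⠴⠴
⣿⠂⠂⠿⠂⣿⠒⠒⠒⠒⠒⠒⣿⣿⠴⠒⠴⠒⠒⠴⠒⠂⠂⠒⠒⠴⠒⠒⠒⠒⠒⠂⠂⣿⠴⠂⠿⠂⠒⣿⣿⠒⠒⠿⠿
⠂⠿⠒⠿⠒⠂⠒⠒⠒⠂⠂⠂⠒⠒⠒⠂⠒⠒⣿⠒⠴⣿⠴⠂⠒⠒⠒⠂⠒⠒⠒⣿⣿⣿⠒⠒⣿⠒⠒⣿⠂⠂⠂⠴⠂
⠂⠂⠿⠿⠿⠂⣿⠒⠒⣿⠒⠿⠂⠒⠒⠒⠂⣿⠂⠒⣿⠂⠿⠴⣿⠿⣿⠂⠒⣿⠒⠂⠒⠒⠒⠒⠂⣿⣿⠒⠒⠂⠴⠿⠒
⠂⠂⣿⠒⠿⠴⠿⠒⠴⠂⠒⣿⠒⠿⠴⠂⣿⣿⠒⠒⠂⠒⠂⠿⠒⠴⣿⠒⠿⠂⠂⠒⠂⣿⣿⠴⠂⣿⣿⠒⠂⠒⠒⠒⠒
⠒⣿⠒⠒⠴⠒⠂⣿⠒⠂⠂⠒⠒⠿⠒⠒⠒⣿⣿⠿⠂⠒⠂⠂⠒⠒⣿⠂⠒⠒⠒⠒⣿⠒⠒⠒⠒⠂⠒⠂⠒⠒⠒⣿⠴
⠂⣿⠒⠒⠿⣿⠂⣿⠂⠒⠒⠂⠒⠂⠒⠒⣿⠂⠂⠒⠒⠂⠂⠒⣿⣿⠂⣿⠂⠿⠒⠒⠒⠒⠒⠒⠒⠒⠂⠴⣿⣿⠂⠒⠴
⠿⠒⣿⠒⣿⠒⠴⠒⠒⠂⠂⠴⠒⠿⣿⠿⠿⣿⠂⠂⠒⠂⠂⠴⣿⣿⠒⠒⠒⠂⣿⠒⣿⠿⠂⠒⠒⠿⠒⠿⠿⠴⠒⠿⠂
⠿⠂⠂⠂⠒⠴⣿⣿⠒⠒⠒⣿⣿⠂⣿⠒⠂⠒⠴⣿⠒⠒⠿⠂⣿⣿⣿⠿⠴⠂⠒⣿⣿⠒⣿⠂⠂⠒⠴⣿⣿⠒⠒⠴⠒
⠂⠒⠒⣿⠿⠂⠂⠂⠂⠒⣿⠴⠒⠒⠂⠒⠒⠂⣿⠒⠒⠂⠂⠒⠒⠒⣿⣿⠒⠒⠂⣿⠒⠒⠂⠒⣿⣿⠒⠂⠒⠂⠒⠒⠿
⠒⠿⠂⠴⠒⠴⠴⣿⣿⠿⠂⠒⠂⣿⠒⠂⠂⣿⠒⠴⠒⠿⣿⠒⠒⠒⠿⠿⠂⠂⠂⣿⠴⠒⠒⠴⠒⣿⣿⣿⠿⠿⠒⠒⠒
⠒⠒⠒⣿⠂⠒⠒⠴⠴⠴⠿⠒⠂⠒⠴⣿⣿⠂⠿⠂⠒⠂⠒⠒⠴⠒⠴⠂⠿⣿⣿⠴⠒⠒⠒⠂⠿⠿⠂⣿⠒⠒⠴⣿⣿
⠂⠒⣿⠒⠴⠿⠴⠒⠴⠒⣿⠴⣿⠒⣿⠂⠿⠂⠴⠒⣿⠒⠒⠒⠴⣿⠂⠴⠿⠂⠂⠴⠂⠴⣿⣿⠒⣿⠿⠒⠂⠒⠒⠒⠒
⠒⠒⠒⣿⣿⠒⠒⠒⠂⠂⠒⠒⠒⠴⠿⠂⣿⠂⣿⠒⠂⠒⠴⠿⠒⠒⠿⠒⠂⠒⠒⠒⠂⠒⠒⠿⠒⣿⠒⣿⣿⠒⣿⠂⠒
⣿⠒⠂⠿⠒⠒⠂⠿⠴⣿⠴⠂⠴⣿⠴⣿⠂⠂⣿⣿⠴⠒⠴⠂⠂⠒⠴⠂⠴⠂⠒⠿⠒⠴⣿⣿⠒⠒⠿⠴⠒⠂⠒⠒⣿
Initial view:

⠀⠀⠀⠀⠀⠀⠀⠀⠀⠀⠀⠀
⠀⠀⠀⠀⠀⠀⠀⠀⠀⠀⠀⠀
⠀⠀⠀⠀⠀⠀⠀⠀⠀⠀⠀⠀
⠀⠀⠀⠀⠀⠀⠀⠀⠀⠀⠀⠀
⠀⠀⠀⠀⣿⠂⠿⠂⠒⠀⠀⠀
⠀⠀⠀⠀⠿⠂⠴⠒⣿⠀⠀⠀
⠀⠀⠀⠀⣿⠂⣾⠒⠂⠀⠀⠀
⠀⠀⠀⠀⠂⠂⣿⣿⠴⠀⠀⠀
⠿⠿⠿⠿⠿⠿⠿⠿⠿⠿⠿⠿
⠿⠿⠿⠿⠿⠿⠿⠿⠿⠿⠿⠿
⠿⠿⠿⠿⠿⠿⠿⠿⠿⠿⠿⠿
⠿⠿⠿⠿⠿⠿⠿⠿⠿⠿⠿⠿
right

⠀⠀⠀⠀⠀⠀⠀⠀⠀⠀⠀⠀
⠀⠀⠀⠀⠀⠀⠀⠀⠀⠀⠀⠀
⠀⠀⠀⠀⠀⠀⠀⠀⠀⠀⠀⠀
⠀⠀⠀⠀⠀⠀⠀⠀⠀⠀⠀⠀
⠀⠀⠀⣿⠂⠿⠂⠒⠂⠀⠀⠀
⠀⠀⠀⠿⠂⠴⠒⣿⠒⠀⠀⠀
⠀⠀⠀⣿⠂⣿⣾⠂⠒⠀⠀⠀
⠀⠀⠀⠂⠂⣿⣿⠴⠒⠀⠀⠀
⠿⠿⠿⠿⠿⠿⠿⠿⠿⠿⠿⠿
⠿⠿⠿⠿⠿⠿⠿⠿⠿⠿⠿⠿
⠿⠿⠿⠿⠿⠿⠿⠿⠿⠿⠿⠿
⠿⠿⠿⠿⠿⠿⠿⠿⠿⠿⠿⠿

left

⠀⠀⠀⠀⠀⠀⠀⠀⠀⠀⠀⠀
⠀⠀⠀⠀⠀⠀⠀⠀⠀⠀⠀⠀
⠀⠀⠀⠀⠀⠀⠀⠀⠀⠀⠀⠀
⠀⠀⠀⠀⠀⠀⠀⠀⠀⠀⠀⠀
⠀⠀⠀⠀⣿⠂⠿⠂⠒⠂⠀⠀
⠀⠀⠀⠀⠿⠂⠴⠒⣿⠒⠀⠀
⠀⠀⠀⠀⣿⠂⣾⠒⠂⠒⠀⠀
⠀⠀⠀⠀⠂⠂⣿⣿⠴⠒⠀⠀
⠿⠿⠿⠿⠿⠿⠿⠿⠿⠿⠿⠿
⠿⠿⠿⠿⠿⠿⠿⠿⠿⠿⠿⠿
⠿⠿⠿⠿⠿⠿⠿⠿⠿⠿⠿⠿
⠿⠿⠿⠿⠿⠿⠿⠿⠿⠿⠿⠿

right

⠀⠀⠀⠀⠀⠀⠀⠀⠀⠀⠀⠀
⠀⠀⠀⠀⠀⠀⠀⠀⠀⠀⠀⠀
⠀⠀⠀⠀⠀⠀⠀⠀⠀⠀⠀⠀
⠀⠀⠀⠀⠀⠀⠀⠀⠀⠀⠀⠀
⠀⠀⠀⣿⠂⠿⠂⠒⠂⠀⠀⠀
⠀⠀⠀⠿⠂⠴⠒⣿⠒⠀⠀⠀
⠀⠀⠀⣿⠂⣿⣾⠂⠒⠀⠀⠀
⠀⠀⠀⠂⠂⣿⣿⠴⠒⠀⠀⠀
⠿⠿⠿⠿⠿⠿⠿⠿⠿⠿⠿⠿
⠿⠿⠿⠿⠿⠿⠿⠿⠿⠿⠿⠿
⠿⠿⠿⠿⠿⠿⠿⠿⠿⠿⠿⠿
⠿⠿⠿⠿⠿⠿⠿⠿⠿⠿⠿⠿

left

⠀⠀⠀⠀⠀⠀⠀⠀⠀⠀⠀⠀
⠀⠀⠀⠀⠀⠀⠀⠀⠀⠀⠀⠀
⠀⠀⠀⠀⠀⠀⠀⠀⠀⠀⠀⠀
⠀⠀⠀⠀⠀⠀⠀⠀⠀⠀⠀⠀
⠀⠀⠀⠀⣿⠂⠿⠂⠒⠂⠀⠀
⠀⠀⠀⠀⠿⠂⠴⠒⣿⠒⠀⠀
⠀⠀⠀⠀⣿⠂⣾⠒⠂⠒⠀⠀
⠀⠀⠀⠀⠂⠂⣿⣿⠴⠒⠀⠀
⠿⠿⠿⠿⠿⠿⠿⠿⠿⠿⠿⠿
⠿⠿⠿⠿⠿⠿⠿⠿⠿⠿⠿⠿
⠿⠿⠿⠿⠿⠿⠿⠿⠿⠿⠿⠿
⠿⠿⠿⠿⠿⠿⠿⠿⠿⠿⠿⠿

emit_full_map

⣿⠂⠿⠂⠒⠂
⠿⠂⠴⠒⣿⠒
⣿⠂⣾⠒⠂⠒
⠂⠂⣿⣿⠴⠒

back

⠀⠀⠀⠀⠀⠀⠀⠀⠀⠀⠀⠀
⠀⠀⠀⠀⠀⠀⠀⠀⠀⠀⠀⠀
⠀⠀⠀⠀⠀⠀⠀⠀⠀⠀⠀⠀
⠀⠀⠀⠀⣿⠂⠿⠂⠒⠂⠀⠀
⠀⠀⠀⠀⠿⠂⠴⠒⣿⠒⠀⠀
⠀⠀⠀⠀⣿⠂⣿⠒⠂⠒⠀⠀
⠀⠀⠀⠀⠂⠂⣾⣿⠴⠒⠀⠀
⠿⠿⠿⠿⠿⠿⠿⠿⠿⠿⠿⠿
⠿⠿⠿⠿⠿⠿⠿⠿⠿⠿⠿⠿
⠿⠿⠿⠿⠿⠿⠿⠿⠿⠿⠿⠿
⠿⠿⠿⠿⠿⠿⠿⠿⠿⠿⠿⠿
⠿⠿⠿⠿⠿⠿⠿⠿⠿⠿⠿⠿

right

⠀⠀⠀⠀⠀⠀⠀⠀⠀⠀⠀⠀
⠀⠀⠀⠀⠀⠀⠀⠀⠀⠀⠀⠀
⠀⠀⠀⠀⠀⠀⠀⠀⠀⠀⠀⠀
⠀⠀⠀⣿⠂⠿⠂⠒⠂⠀⠀⠀
⠀⠀⠀⠿⠂⠴⠒⣿⠒⠀⠀⠀
⠀⠀⠀⣿⠂⣿⠒⠂⠒⠀⠀⠀
⠀⠀⠀⠂⠂⣿⣾⠴⠒⠀⠀⠀
⠿⠿⠿⠿⠿⠿⠿⠿⠿⠿⠿⠿
⠿⠿⠿⠿⠿⠿⠿⠿⠿⠿⠿⠿
⠿⠿⠿⠿⠿⠿⠿⠿⠿⠿⠿⠿
⠿⠿⠿⠿⠿⠿⠿⠿⠿⠿⠿⠿
⠿⠿⠿⠿⠿⠿⠿⠿⠿⠿⠿⠿

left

⠀⠀⠀⠀⠀⠀⠀⠀⠀⠀⠀⠀
⠀⠀⠀⠀⠀⠀⠀⠀⠀⠀⠀⠀
⠀⠀⠀⠀⠀⠀⠀⠀⠀⠀⠀⠀
⠀⠀⠀⠀⣿⠂⠿⠂⠒⠂⠀⠀
⠀⠀⠀⠀⠿⠂⠴⠒⣿⠒⠀⠀
⠀⠀⠀⠀⣿⠂⣿⠒⠂⠒⠀⠀
⠀⠀⠀⠀⠂⠂⣾⣿⠴⠒⠀⠀
⠿⠿⠿⠿⠿⠿⠿⠿⠿⠿⠿⠿
⠿⠿⠿⠿⠿⠿⠿⠿⠿⠿⠿⠿
⠿⠿⠿⠿⠿⠿⠿⠿⠿⠿⠿⠿
⠿⠿⠿⠿⠿⠿⠿⠿⠿⠿⠿⠿
⠿⠿⠿⠿⠿⠿⠿⠿⠿⠿⠿⠿

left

⠀⠀⠀⠀⠀⠀⠀⠀⠀⠀⠀⠀
⠀⠀⠀⠀⠀⠀⠀⠀⠀⠀⠀⠀
⠀⠀⠀⠀⠀⠀⠀⠀⠀⠀⠀⠀
⠀⠀⠀⠀⠀⣿⠂⠿⠂⠒⠂⠀
⠀⠀⠀⠀⠂⠿⠂⠴⠒⣿⠒⠀
⠀⠀⠀⠀⠂⣿⠂⣿⠒⠂⠒⠀
⠀⠀⠀⠀⣿⠂⣾⣿⣿⠴⠒⠀
⠿⠿⠿⠿⠿⠿⠿⠿⠿⠿⠿⠿
⠿⠿⠿⠿⠿⠿⠿⠿⠿⠿⠿⠿
⠿⠿⠿⠿⠿⠿⠿⠿⠿⠿⠿⠿
⠿⠿⠿⠿⠿⠿⠿⠿⠿⠿⠿⠿
⠿⠿⠿⠿⠿⠿⠿⠿⠿⠿⠿⠿

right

⠀⠀⠀⠀⠀⠀⠀⠀⠀⠀⠀⠀
⠀⠀⠀⠀⠀⠀⠀⠀⠀⠀⠀⠀
⠀⠀⠀⠀⠀⠀⠀⠀⠀⠀⠀⠀
⠀⠀⠀⠀⣿⠂⠿⠂⠒⠂⠀⠀
⠀⠀⠀⠂⠿⠂⠴⠒⣿⠒⠀⠀
⠀⠀⠀⠂⣿⠂⣿⠒⠂⠒⠀⠀
⠀⠀⠀⣿⠂⠂⣾⣿⠴⠒⠀⠀
⠿⠿⠿⠿⠿⠿⠿⠿⠿⠿⠿⠿
⠿⠿⠿⠿⠿⠿⠿⠿⠿⠿⠿⠿
⠿⠿⠿⠿⠿⠿⠿⠿⠿⠿⠿⠿
⠿⠿⠿⠿⠿⠿⠿⠿⠿⠿⠿⠿
⠿⠿⠿⠿⠿⠿⠿⠿⠿⠿⠿⠿

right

⠀⠀⠀⠀⠀⠀⠀⠀⠀⠀⠀⠀
⠀⠀⠀⠀⠀⠀⠀⠀⠀⠀⠀⠀
⠀⠀⠀⠀⠀⠀⠀⠀⠀⠀⠀⠀
⠀⠀⠀⣿⠂⠿⠂⠒⠂⠀⠀⠀
⠀⠀⠂⠿⠂⠴⠒⣿⠒⠀⠀⠀
⠀⠀⠂⣿⠂⣿⠒⠂⠒⠀⠀⠀
⠀⠀⣿⠂⠂⣿⣾⠴⠒⠀⠀⠀
⠿⠿⠿⠿⠿⠿⠿⠿⠿⠿⠿⠿
⠿⠿⠿⠿⠿⠿⠿⠿⠿⠿⠿⠿
⠿⠿⠿⠿⠿⠿⠿⠿⠿⠿⠿⠿
⠿⠿⠿⠿⠿⠿⠿⠿⠿⠿⠿⠿
⠿⠿⠿⠿⠿⠿⠿⠿⠿⠿⠿⠿

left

⠀⠀⠀⠀⠀⠀⠀⠀⠀⠀⠀⠀
⠀⠀⠀⠀⠀⠀⠀⠀⠀⠀⠀⠀
⠀⠀⠀⠀⠀⠀⠀⠀⠀⠀⠀⠀
⠀⠀⠀⠀⣿⠂⠿⠂⠒⠂⠀⠀
⠀⠀⠀⠂⠿⠂⠴⠒⣿⠒⠀⠀
⠀⠀⠀⠂⣿⠂⣿⠒⠂⠒⠀⠀
⠀⠀⠀⣿⠂⠂⣾⣿⠴⠒⠀⠀
⠿⠿⠿⠿⠿⠿⠿⠿⠿⠿⠿⠿
⠿⠿⠿⠿⠿⠿⠿⠿⠿⠿⠿⠿
⠿⠿⠿⠿⠿⠿⠿⠿⠿⠿⠿⠿
⠿⠿⠿⠿⠿⠿⠿⠿⠿⠿⠿⠿
⠿⠿⠿⠿⠿⠿⠿⠿⠿⠿⠿⠿

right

⠀⠀⠀⠀⠀⠀⠀⠀⠀⠀⠀⠀
⠀⠀⠀⠀⠀⠀⠀⠀⠀⠀⠀⠀
⠀⠀⠀⠀⠀⠀⠀⠀⠀⠀⠀⠀
⠀⠀⠀⣿⠂⠿⠂⠒⠂⠀⠀⠀
⠀⠀⠂⠿⠂⠴⠒⣿⠒⠀⠀⠀
⠀⠀⠂⣿⠂⣿⠒⠂⠒⠀⠀⠀
⠀⠀⣿⠂⠂⣿⣾⠴⠒⠀⠀⠀
⠿⠿⠿⠿⠿⠿⠿⠿⠿⠿⠿⠿
⠿⠿⠿⠿⠿⠿⠿⠿⠿⠿⠿⠿
⠿⠿⠿⠿⠿⠿⠿⠿⠿⠿⠿⠿
⠿⠿⠿⠿⠿⠿⠿⠿⠿⠿⠿⠿
⠿⠿⠿⠿⠿⠿⠿⠿⠿⠿⠿⠿

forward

⠀⠀⠀⠀⠀⠀⠀⠀⠀⠀⠀⠀
⠀⠀⠀⠀⠀⠀⠀⠀⠀⠀⠀⠀
⠀⠀⠀⠀⠀⠀⠀⠀⠀⠀⠀⠀
⠀⠀⠀⠀⠀⠀⠀⠀⠀⠀⠀⠀
⠀⠀⠀⣿⠂⠿⠂⠒⠂⠀⠀⠀
⠀⠀⠂⠿⠂⠴⠒⣿⠒⠀⠀⠀
⠀⠀⠂⣿⠂⣿⣾⠂⠒⠀⠀⠀
⠀⠀⣿⠂⠂⣿⣿⠴⠒⠀⠀⠀
⠿⠿⠿⠿⠿⠿⠿⠿⠿⠿⠿⠿
⠿⠿⠿⠿⠿⠿⠿⠿⠿⠿⠿⠿
⠿⠿⠿⠿⠿⠿⠿⠿⠿⠿⠿⠿
⠿⠿⠿⠿⠿⠿⠿⠿⠿⠿⠿⠿

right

⠀⠀⠀⠀⠀⠀⠀⠀⠀⠀⠀⠀
⠀⠀⠀⠀⠀⠀⠀⠀⠀⠀⠀⠀
⠀⠀⠀⠀⠀⠀⠀⠀⠀⠀⠀⠀
⠀⠀⠀⠀⠀⠀⠀⠀⠀⠀⠀⠀
⠀⠀⣿⠂⠿⠂⠒⠂⠒⠀⠀⠀
⠀⠂⠿⠂⠴⠒⣿⠒⠒⠀⠀⠀
⠀⠂⣿⠂⣿⠒⣾⠒⠴⠀⠀⠀
⠀⣿⠂⠂⣿⣿⠴⠒⠴⠀⠀⠀
⠿⠿⠿⠿⠿⠿⠿⠿⠿⠿⠿⠿
⠿⠿⠿⠿⠿⠿⠿⠿⠿⠿⠿⠿
⠿⠿⠿⠿⠿⠿⠿⠿⠿⠿⠿⠿
⠿⠿⠿⠿⠿⠿⠿⠿⠿⠿⠿⠿

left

⠀⠀⠀⠀⠀⠀⠀⠀⠀⠀⠀⠀
⠀⠀⠀⠀⠀⠀⠀⠀⠀⠀⠀⠀
⠀⠀⠀⠀⠀⠀⠀⠀⠀⠀⠀⠀
⠀⠀⠀⠀⠀⠀⠀⠀⠀⠀⠀⠀
⠀⠀⠀⣿⠂⠿⠂⠒⠂⠒⠀⠀
⠀⠀⠂⠿⠂⠴⠒⣿⠒⠒⠀⠀
⠀⠀⠂⣿⠂⣿⣾⠂⠒⠴⠀⠀
⠀⠀⣿⠂⠂⣿⣿⠴⠒⠴⠀⠀
⠿⠿⠿⠿⠿⠿⠿⠿⠿⠿⠿⠿
⠿⠿⠿⠿⠿⠿⠿⠿⠿⠿⠿⠿
⠿⠿⠿⠿⠿⠿⠿⠿⠿⠿⠿⠿
⠿⠿⠿⠿⠿⠿⠿⠿⠿⠿⠿⠿

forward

⠀⠀⠀⠀⠀⠀⠀⠀⠀⠀⠀⠀
⠀⠀⠀⠀⠀⠀⠀⠀⠀⠀⠀⠀
⠀⠀⠀⠀⠀⠀⠀⠀⠀⠀⠀⠀
⠀⠀⠀⠀⠀⠀⠀⠀⠀⠀⠀⠀
⠀⠀⠀⠀⣿⠒⠴⠒⠿⠀⠀⠀
⠀⠀⠀⣿⠂⠿⠂⠒⠂⠒⠀⠀
⠀⠀⠂⠿⠂⠴⣾⣿⠒⠒⠀⠀
⠀⠀⠂⣿⠂⣿⠒⠂⠒⠴⠀⠀
⠀⠀⣿⠂⠂⣿⣿⠴⠒⠴⠀⠀
⠿⠿⠿⠿⠿⠿⠿⠿⠿⠿⠿⠿
⠿⠿⠿⠿⠿⠿⠿⠿⠿⠿⠿⠿
⠿⠿⠿⠿⠿⠿⠿⠿⠿⠿⠿⠿

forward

⠀⠀⠀⠀⠀⠀⠀⠀⠀⠀⠀⠀
⠀⠀⠀⠀⠀⠀⠀⠀⠀⠀⠀⠀
⠀⠀⠀⠀⠀⠀⠀⠀⠀⠀⠀⠀
⠀⠀⠀⠀⠀⠀⠀⠀⠀⠀⠀⠀
⠀⠀⠀⠀⠂⣿⠒⠒⠂⠀⠀⠀
⠀⠀⠀⠀⣿⠒⠴⠒⠿⠀⠀⠀
⠀⠀⠀⣿⠂⠿⣾⠒⠂⠒⠀⠀
⠀⠀⠂⠿⠂⠴⠒⣿⠒⠒⠀⠀
⠀⠀⠂⣿⠂⣿⠒⠂⠒⠴⠀⠀
⠀⠀⣿⠂⠂⣿⣿⠴⠒⠴⠀⠀
⠿⠿⠿⠿⠿⠿⠿⠿⠿⠿⠿⠿
⠿⠿⠿⠿⠿⠿⠿⠿⠿⠿⠿⠿

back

⠀⠀⠀⠀⠀⠀⠀⠀⠀⠀⠀⠀
⠀⠀⠀⠀⠀⠀⠀⠀⠀⠀⠀⠀
⠀⠀⠀⠀⠀⠀⠀⠀⠀⠀⠀⠀
⠀⠀⠀⠀⠂⣿⠒⠒⠂⠀⠀⠀
⠀⠀⠀⠀⣿⠒⠴⠒⠿⠀⠀⠀
⠀⠀⠀⣿⠂⠿⠂⠒⠂⠒⠀⠀
⠀⠀⠂⠿⠂⠴⣾⣿⠒⠒⠀⠀
⠀⠀⠂⣿⠂⣿⠒⠂⠒⠴⠀⠀
⠀⠀⣿⠂⠂⣿⣿⠴⠒⠴⠀⠀
⠿⠿⠿⠿⠿⠿⠿⠿⠿⠿⠿⠿
⠿⠿⠿⠿⠿⠿⠿⠿⠿⠿⠿⠿
⠿⠿⠿⠿⠿⠿⠿⠿⠿⠿⠿⠿

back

⠀⠀⠀⠀⠀⠀⠀⠀⠀⠀⠀⠀
⠀⠀⠀⠀⠀⠀⠀⠀⠀⠀⠀⠀
⠀⠀⠀⠀⠂⣿⠒⠒⠂⠀⠀⠀
⠀⠀⠀⠀⣿⠒⠴⠒⠿⠀⠀⠀
⠀⠀⠀⣿⠂⠿⠂⠒⠂⠒⠀⠀
⠀⠀⠂⠿⠂⠴⠒⣿⠒⠒⠀⠀
⠀⠀⠂⣿⠂⣿⣾⠂⠒⠴⠀⠀
⠀⠀⣿⠂⠂⣿⣿⠴⠒⠴⠀⠀
⠿⠿⠿⠿⠿⠿⠿⠿⠿⠿⠿⠿
⠿⠿⠿⠿⠿⠿⠿⠿⠿⠿⠿⠿
⠿⠿⠿⠿⠿⠿⠿⠿⠿⠿⠿⠿
⠿⠿⠿⠿⠿⠿⠿⠿⠿⠿⠿⠿

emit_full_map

⠀⠀⠂⣿⠒⠒⠂⠀
⠀⠀⣿⠒⠴⠒⠿⠀
⠀⣿⠂⠿⠂⠒⠂⠒
⠂⠿⠂⠴⠒⣿⠒⠒
⠂⣿⠂⣿⣾⠂⠒⠴
⣿⠂⠂⣿⣿⠴⠒⠴

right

⠀⠀⠀⠀⠀⠀⠀⠀⠀⠀⠀⠀
⠀⠀⠀⠀⠀⠀⠀⠀⠀⠀⠀⠀
⠀⠀⠀⠂⣿⠒⠒⠂⠀⠀⠀⠀
⠀⠀⠀⣿⠒⠴⠒⠿⠀⠀⠀⠀
⠀⠀⣿⠂⠿⠂⠒⠂⠒⠀⠀⠀
⠀⠂⠿⠂⠴⠒⣿⠒⠒⠀⠀⠀
⠀⠂⣿⠂⣿⠒⣾⠒⠴⠀⠀⠀
⠀⣿⠂⠂⣿⣿⠴⠒⠴⠀⠀⠀
⠿⠿⠿⠿⠿⠿⠿⠿⠿⠿⠿⠿
⠿⠿⠿⠿⠿⠿⠿⠿⠿⠿⠿⠿
⠿⠿⠿⠿⠿⠿⠿⠿⠿⠿⠿⠿
⠿⠿⠿⠿⠿⠿⠿⠿⠿⠿⠿⠿

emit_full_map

⠀⠀⠂⣿⠒⠒⠂⠀
⠀⠀⣿⠒⠴⠒⠿⠀
⠀⣿⠂⠿⠂⠒⠂⠒
⠂⠿⠂⠴⠒⣿⠒⠒
⠂⣿⠂⣿⠒⣾⠒⠴
⣿⠂⠂⣿⣿⠴⠒⠴
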